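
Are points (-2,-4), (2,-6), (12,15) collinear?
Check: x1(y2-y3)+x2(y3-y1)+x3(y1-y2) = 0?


-2*(-6-15) + 2*(15+ 4) + 12*(-4+ 6)
= 42 + 38 + 24 = 104

No, not collinear (determinant = 104)


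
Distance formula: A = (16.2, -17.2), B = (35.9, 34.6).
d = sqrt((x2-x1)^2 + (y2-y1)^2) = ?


dx = 35.9 - 16.2 = 19.7
dy = 34.6 + 17.2 = 51.8
d = sqrt(388.09 + 2683.24) = sqrt(3071.33) = 55.4196

55.4196


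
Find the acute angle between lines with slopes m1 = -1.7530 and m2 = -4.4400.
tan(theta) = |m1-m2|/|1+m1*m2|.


m1-m2 = 2.687
1+m1*m2 = 8.78332
tan(theta) = |2.687/8.78332| = 0.305921
theta = arctan(|2.687/8.78332|) = 17.0100 degrees (acute angle)

17.0100 degrees


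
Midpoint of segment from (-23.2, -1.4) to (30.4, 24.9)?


Mx = (-23.2 + 30.4)/2 = 7.2/2 = 3.6000
My = (-1.4 + 24.9)/2 = 23.5/2 = 11.7500

(3.6000, 11.7500)


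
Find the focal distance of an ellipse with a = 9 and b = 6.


c^2 = 9^2 - 6^2 = 81 - 36 = 45
c = sqrt(45) = 6.7082

c = 6.7082


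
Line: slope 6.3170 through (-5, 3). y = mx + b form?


y - 3 = 6.3170(x + 5)
y = 6.3170x + 3 - 6.3170*(-5)
y = 6.3170x + 34.5850

y = 6.3170x + 34.5850


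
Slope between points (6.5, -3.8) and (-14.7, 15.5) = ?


dy = 15.5 + 3.8 = 19.3
dx = -14.7 - 6.5 = -21.2
m = 19.3/(-21.2) = -0.9104

m = -0.9104


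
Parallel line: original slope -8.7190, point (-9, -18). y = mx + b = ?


Parallel lines have equal slopes.
m2 = -8.7190
b2 = -18 + 8.7190*(-9) = -96.4710

y = -8.7190x - 96.4710


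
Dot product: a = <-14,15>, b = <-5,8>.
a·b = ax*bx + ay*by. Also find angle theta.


a·b = -14*(-5) + 15*8 = 70 + 120 = 190
|a| = sqrt(196+225) = 20.5183
|b| = sqrt(25+64) = 9.4340
cos(theta) = 190/(sqrt(421)*sqrt(89)) = 190/sqrt(37469) = 0.981562
theta = arccos(190/sqrt(37469)) = 11.0197 degrees

a·b = 190, theta = 11.0197 deg


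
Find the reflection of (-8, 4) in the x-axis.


Reflection rule for x-axis: (x, -y)
(-8, 4) -> (-8, -4)

(-8, -4)


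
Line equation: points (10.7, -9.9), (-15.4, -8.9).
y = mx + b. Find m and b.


m = (1.0)/(-26.1) = -0.0383
b = y1 - m*x1 = -9.9 - (1.0*10.7)/(-26.1) = -9.9 + 0.4100 = -9.4900

y = -0.0383x - 9.4900


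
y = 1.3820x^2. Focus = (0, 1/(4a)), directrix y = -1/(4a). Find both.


a = 1.3820
1/(4a) = 0.1809
Focus = (0, 0.1809)
Directrix: y = -0.1809

Focus = (0, 0.1809), Directrix: y = -0.1809


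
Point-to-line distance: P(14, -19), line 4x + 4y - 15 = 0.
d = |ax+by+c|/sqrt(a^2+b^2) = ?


|4*14 + 4*(-19) - 15| = |-35| = 35
sqrt(16 + 16) = sqrt(32) = 5.6569
d = 35/sqrt(32) = 6.1872

6.1872


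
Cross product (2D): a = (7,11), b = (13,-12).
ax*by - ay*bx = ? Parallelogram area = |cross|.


cross = 7*(-12) - 11*13 = -84 - 143 = -227
Parallelogram area = |-227| = 227

cross = -227, parallelogram area = 227


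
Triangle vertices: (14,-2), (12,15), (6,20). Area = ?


14*(15-20) = -70
12*(20+ 2) = 264
6*(-2-15) = -102
sum = 92
Area = |92|/2 = 46.0000

46.0000 sq units


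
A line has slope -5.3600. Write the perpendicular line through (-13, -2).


Perpendicular slope = -1/m1 = -1/(-5.3600) = 0.1866
b2 = y0 - m2*x0 = -2 - 13/(-5.3600) = -2 + 2.4254 = 0.4254

y = 0.1866x + 0.4254


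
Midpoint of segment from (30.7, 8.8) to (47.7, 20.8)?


Mx = (30.7 + 47.7)/2 = 78.4/2 = 39.2000
My = (8.8 + 20.8)/2 = 29.6/2 = 14.8000

(39.2000, 14.8000)


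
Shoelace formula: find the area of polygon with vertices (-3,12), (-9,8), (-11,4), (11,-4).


sum(xi*y_{i+1}) = -3*8 - 9*4 - 11*(-4) + 11*12 = 116
sum(yi*x_{i+1}) = 12*(-9) + 8*(-11) + 4*11 - 4*(-3) = -140
Area = |116 + 140|/2 = 256/2 = 128.0000

128.0000 sq units


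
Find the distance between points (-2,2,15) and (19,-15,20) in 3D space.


dx=21, dy=-17, dz=5
d = sqrt(441+289+25) = sqrt(755) = 27.4773

27.4773


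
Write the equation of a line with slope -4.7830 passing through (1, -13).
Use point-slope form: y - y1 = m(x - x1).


y + 13 = -4.7830(x - 1)
y = -4.7830x - 13 + 4.7830*1
y = -4.7830x - 8.2170

y = -4.7830x - 8.2170


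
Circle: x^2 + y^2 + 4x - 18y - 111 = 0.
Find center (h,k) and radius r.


h = -D/2 = -4/2 = -2
k = -E/2 = 18/2 = 9
r^2 = h^2 + k^2 - F = 4 + 81 + 111 = 196
r = 14

Center (-2, 9), radius = 14


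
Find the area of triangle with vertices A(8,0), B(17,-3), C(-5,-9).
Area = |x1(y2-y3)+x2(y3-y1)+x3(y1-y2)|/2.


8*(-3+ 9) = 48
17*(-9-0) = -153
-5*(0+ 3) = -15
sum = -120
Area = |-120|/2 = 60.0000

60.0000 sq units


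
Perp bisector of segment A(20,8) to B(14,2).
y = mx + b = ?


Midpoint = (17, 5)
Slope of AB = dy/dx = -6/(-6) = 1.0000
Perp slope = -dx/dy = -6/6 = -1.0000
b = My - (perp slope)*Mx = 5 + (-6*17)/(-6) = 5 + 17.0000 = 22.0000

y = -1.0000x + 22.0000


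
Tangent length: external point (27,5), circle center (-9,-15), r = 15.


d = sqrt((27+ 9)^2 + (5+ 15)^2) = sqrt(1296+400) = 41.1825
L = sqrt(1696.0000 - 225) = sqrt(1471.0000) = 38.3536

38.3536


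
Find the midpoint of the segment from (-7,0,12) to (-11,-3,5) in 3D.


Mx = (-7- 11)/2 = -9.0000
My = (0- 3)/2 = -1.5000
Mz = (12+5)/2 = 8.5000

M = (-9.0000, -1.5000, 8.5000)


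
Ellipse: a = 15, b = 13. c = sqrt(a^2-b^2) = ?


c^2 = 15^2 - 13^2 = 225 - 169 = 56
c = sqrt(56) = 7.4833

c = 7.4833


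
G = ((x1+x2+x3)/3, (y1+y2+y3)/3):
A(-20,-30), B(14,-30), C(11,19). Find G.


Gx = (-20+14+11)/3 = 5/3 = 1.6667
Gy = (-30- 30+19)/3 = -41/3 = -13.6667

G = (1.6667, -13.6667)


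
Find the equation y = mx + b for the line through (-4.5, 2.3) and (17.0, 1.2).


m = (-1.1)/(21.5) = -0.0512
b = y1 - m*x1 = 2.3 - (-1.1*(-4.5))/(21.5) = 2.3 - 0.2302 = 2.0698

y = -0.0512x + 2.0698


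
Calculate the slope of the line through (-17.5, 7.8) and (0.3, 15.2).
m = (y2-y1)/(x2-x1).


dy = 15.2 - 7.8 = 7.4
dx = 0.3 + 17.5 = 17.8
m = 7.4/17.8 = 0.4157

m = 0.4157


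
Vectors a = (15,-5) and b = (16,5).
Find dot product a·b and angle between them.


a·b = 15*16 - 5*5 = 240 - 25 = 215
|a| = sqrt(225+25) = 15.8114
|b| = sqrt(256+25) = 16.7631
cos(theta) = 215/(sqrt(250)*sqrt(281)) = 215/sqrt(70250) = 0.811176
theta = arccos(215/sqrt(70250)) = 35.7890 degrees

a·b = 215, theta = 35.7890 deg


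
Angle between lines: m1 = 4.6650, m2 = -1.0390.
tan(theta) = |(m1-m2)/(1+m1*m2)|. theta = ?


m1-m2 = 5.704
1+m1*m2 = -3.846935
tan(theta) = |5.704/(-3.846935)| = 1.482739
theta = arctan(|5.704/(-3.846935)|) = 56.0032 degrees (acute angle)

56.0032 degrees


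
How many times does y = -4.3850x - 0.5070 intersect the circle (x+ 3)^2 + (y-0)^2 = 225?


Substitute y = -4.3850x - 0.5070: (x+ 3)^2 + (-4.3850x- 0.5070-0)^2 = 225
Expand to Ax^2 + Bx + C = 0, where b-k = -0.507
A = 1+m^2 = 20.228225
B = 2(m(b-k) - h) = 2(-4.3850*(-0.507) + 3) = 10.44639
C = h^2 + (b-k)^2 - r^2 = 9 + 0.257049 - 225 = -215.742951
disc = B^2-4AC = 109.1271 + 17456.3878 = 17565.5149
disc > 0

2 intersection points


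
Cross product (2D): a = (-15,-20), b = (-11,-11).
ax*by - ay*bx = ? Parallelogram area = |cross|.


cross = -15*(-11) + 20*(-11) = 165 - 220 = -55
Parallelogram area = |-55| = 55

cross = -55, parallelogram area = 55


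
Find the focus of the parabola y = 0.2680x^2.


a = 0.2680
4a = 1.0720
focus = (0, 1/1.0720) = (0, 0.9328)

Focus = (0, 0.9328)


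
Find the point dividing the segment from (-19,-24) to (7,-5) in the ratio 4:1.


Px = (4*7 + 1*(-19))/5 = 9/5 = 1.8000
Py = (4*(-5) + 1*(-24))/5 = -44/5 = -8.8000

P = (1.8000, -8.8000)


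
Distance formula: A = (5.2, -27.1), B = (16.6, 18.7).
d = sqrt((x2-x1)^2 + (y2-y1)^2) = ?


dx = 16.6 - 5.2 = 11.4
dy = 18.7 + 27.1 = 45.8
d = sqrt(129.96 + 2097.64) = sqrt(2227.6) = 47.1975

47.1975


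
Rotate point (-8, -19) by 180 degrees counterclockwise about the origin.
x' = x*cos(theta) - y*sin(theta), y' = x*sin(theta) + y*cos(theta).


cos(180) = -1, sin(180) = 0
x' = -8*(-1) + 19*0 = 8
y' = -8*0 - 19*(-1) = 19

(8, 19)


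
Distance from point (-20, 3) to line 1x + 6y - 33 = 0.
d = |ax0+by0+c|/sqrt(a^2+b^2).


|1*(-20) + 6*3 - 33| = |-35| = 35
sqrt(1 + 36) = sqrt(37) = 6.0828
d = 35/sqrt(37) = 5.7540

5.7540


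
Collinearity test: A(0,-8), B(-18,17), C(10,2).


0*(17-2) - 18*(2+ 8) + 10*(-8-17)
= 0 - 180 - 250 = -430

No, not collinear (determinant = -430)


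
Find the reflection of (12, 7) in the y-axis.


Reflection rule for y-axis: (-x, y)
(12, 7) -> (-12, 7)

(-12, 7)


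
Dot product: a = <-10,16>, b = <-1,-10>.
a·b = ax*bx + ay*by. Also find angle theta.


a·b = -10*(-1) + 16*(-10) = 10 - 160 = -150
|a| = sqrt(100+256) = 18.8680
|b| = sqrt(1+100) = 10.0499
cos(theta) = -150/(sqrt(356)*sqrt(101)) = -150/sqrt(35956) = -0.791053
theta = arccos(-150/sqrt(35956)) = 142.2840 degrees

a·b = -150, theta = 142.2840 deg


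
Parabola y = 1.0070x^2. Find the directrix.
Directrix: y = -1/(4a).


a = 1.0070
1/(4a) = 0.2483
directrix: y = -0.2483 = -0.2483

y = -0.2483


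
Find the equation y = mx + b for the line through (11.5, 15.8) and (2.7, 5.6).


m = (-10.2)/(-8.8) = 1.1591
b = y1 - m*x1 = 15.8 - (-10.2*11.5)/(-8.8) = 15.8 - 13.3295 = 2.4705

y = 1.1591x + 2.4705


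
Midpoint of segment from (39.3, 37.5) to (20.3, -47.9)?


Mx = (39.3 + 20.3)/2 = 59.6/2 = 29.8000
My = (37.5 - 47.9)/2 = -10.4/2 = -5.2000

(29.8000, -5.2000)


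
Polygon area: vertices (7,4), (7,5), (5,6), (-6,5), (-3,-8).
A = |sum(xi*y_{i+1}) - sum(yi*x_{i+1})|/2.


sum(xi*y_{i+1}) = 7*5 + 7*6 + 5*5 - 6*(-8) - 3*4 = 138
sum(yi*x_{i+1}) = 4*7 + 5*5 + 6*(-6) + 5*(-3) - 8*7 = -54
Area = |138 + 54|/2 = 192/2 = 96.0000

96.0000 sq units


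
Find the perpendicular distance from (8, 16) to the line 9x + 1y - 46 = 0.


|9*8 + 1*16 - 46| = |42| = 42
sqrt(81 + 1) = sqrt(82) = 9.0554
d = 42/sqrt(82) = 4.6381

4.6381


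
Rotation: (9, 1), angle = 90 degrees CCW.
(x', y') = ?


cos(90) = 0, sin(90) = 1
x' = 9*0 - 1*1 = -1
y' = 9*1 + 1*0 = 9

(-1, 9)


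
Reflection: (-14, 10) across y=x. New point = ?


Reflection rule for y=x: (y, x)
(-14, 10) -> (10, -14)

(10, -14)


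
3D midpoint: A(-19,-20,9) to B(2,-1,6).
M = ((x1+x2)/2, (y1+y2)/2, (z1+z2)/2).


Mx = (-19+2)/2 = -8.5000
My = (-20- 1)/2 = -10.5000
Mz = (9+6)/2 = 7.5000

M = (-8.5000, -10.5000, 7.5000)


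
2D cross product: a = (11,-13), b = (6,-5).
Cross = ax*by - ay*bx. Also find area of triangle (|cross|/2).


cross = 11*(-5) + 13*6 = -55 + 78 = 23
Triangle area = |23|/2 = 23/2 = 11.5000

cross = 23, triangle area = 11.5000


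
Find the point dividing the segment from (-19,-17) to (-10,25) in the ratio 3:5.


Px = (3*(-10) + 5*(-19))/8 = -125/8 = -15.6250
Py = (3*25 + 5*(-17))/8 = -10/8 = -1.2500

P = (-15.6250, -1.2500)


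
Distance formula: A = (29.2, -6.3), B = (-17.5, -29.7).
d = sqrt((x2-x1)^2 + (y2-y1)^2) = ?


dx = -17.5 - 29.2 = -46.7
dy = -29.7 + 6.3 = -23.4
d = sqrt(2180.89 + 547.56) = sqrt(2728.45) = 52.2346

52.2346


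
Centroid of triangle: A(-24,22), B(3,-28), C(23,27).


Gx = (-24+3+23)/3 = 2/3 = 0.6667
Gy = (22- 28+27)/3 = 21/3 = 7.0000

G = (0.6667, 7.0000)


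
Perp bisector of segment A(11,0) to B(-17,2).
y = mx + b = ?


Midpoint = (-3, 1)
Slope of AB = dy/dx = 2/(-28) = -0.0714
Perp slope = -dx/dy = 28/2 = 14.0000
b = My - (perp slope)*Mx = 1 + (-28*(-3))/2 = 1 + 42.0000 = 43.0000

y = 14.0000x + 43.0000


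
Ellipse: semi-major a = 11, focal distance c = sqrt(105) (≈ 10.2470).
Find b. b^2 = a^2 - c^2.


b^2 = 11^2 - (sqrt(105))^2 = 121 - 105 = 16
b = sqrt(16) = 4

b = 4


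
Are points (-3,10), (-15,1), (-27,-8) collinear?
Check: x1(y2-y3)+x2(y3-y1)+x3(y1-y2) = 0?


-3*(1+ 8) - 15*(-8-10) - 27*(10-1)
= -27 + 270 - 243 = 0

Yes, collinear (determinant = 0)


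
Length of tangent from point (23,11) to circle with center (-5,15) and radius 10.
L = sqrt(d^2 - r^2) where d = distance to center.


d = sqrt((23+ 5)^2 + (11-15)^2) = sqrt(784+16) = 28.2843
L = sqrt(800.0000 - 100) = sqrt(700.0000) = 26.4575

26.4575


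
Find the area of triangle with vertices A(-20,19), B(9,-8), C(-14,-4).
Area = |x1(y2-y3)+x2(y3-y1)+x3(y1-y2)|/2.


-20*(-8+ 4) = 80
9*(-4-19) = -207
-14*(19+ 8) = -378
sum = -505
Area = |-505|/2 = 252.5000

252.5000 sq units


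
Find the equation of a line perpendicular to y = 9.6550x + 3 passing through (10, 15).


Perpendicular slope = -1/m1 = -1/9.6550 = -0.1036
b2 = y0 - m2*x0 = 15 + 10/9.6550 = 15 + 1.0357 = 16.0357

y = -0.1036x + 16.0357


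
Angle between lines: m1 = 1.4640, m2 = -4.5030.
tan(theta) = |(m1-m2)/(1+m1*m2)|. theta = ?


m1-m2 = 5.967
1+m1*m2 = -5.592392
tan(theta) = |5.967/(-5.592392)| = 1.066985
theta = arctan(|5.967/(-5.592392)|) = 46.8561 degrees (acute angle)

46.8561 degrees


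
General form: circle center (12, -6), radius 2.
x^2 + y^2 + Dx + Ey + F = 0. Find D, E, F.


(x-12)^2 + (y+ 6)^2 = 2^2
D = -2h = -24, E = -2k = 12
F = h^2+k^2-r^2 = 144+36-4 = 176

D = -24, E = 12, F = 176


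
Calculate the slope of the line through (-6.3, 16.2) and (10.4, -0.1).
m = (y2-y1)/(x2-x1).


dy = -0.1 - 16.2 = -16.3
dx = 10.4 + 6.3 = 16.7
m = -16.3/16.7 = -0.9760

m = -0.9760


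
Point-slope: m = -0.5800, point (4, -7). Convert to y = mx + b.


y + 7 = -0.5800(x - 4)
y = -0.5800x - 7 + 0.5800*4
y = -0.5800x - 4.6800

y = -0.5800x - 4.6800


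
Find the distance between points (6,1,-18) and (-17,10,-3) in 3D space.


dx=-23, dy=9, dz=15
d = sqrt(529+81+225) = sqrt(835) = 28.8964

28.8964


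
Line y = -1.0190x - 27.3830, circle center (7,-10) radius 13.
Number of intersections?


Substitute y = -1.0190x - 27.3830: (x-7)^2 + (-1.0190x- 27.3830+ 10)^2 = 169
Expand to Ax^2 + Bx + C = 0, where b-k = -17.383
A = 1+m^2 = 2.038361
B = 2(m(b-k) - h) = 2(-1.0190*(-17.383) - 7) = 21.426554
C = h^2 + (b-k)^2 - r^2 = 49 + 302.168689 - 169 = 182.168689
disc = B^2-4AC = 459.0972 - 1485.3022 = -1026.2050
disc < 0

0 intersection points


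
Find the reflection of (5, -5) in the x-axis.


Reflection rule for x-axis: (x, -y)
(5, -5) -> (5, 5)

(5, 5)


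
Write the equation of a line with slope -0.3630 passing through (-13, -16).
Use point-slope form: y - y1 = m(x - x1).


y + 16 = -0.3630(x + 13)
y = -0.3630x - 16 + 0.3630*(-13)
y = -0.3630x - 20.7190

y = -0.3630x - 20.7190


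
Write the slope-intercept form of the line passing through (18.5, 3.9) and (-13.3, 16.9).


m = (13)/(-31.8) = -0.4088
b = y1 - m*x1 = 3.9 - (13*18.5)/(-31.8) = 3.9 + 7.5629 = 11.4629

y = -0.4088x + 11.4629


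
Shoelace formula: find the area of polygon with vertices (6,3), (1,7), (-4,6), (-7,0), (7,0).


sum(xi*y_{i+1}) = 6*7 + 1*6 - 4*0 - 7*0 + 7*3 = 69
sum(yi*x_{i+1}) = 3*1 + 7*(-4) + 6*(-7) + 0*7 + 0*6 = -67
Area = |69 + 67|/2 = 136/2 = 68.0000

68.0000 sq units


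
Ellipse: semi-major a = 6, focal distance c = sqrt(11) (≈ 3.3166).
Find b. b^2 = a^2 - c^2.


b^2 = 6^2 - (sqrt(11))^2 = 36 - 11 = 25
b = sqrt(25) = 5

b = 5


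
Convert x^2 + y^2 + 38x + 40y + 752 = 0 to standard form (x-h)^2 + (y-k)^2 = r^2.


h = -D/2 = -38/2 = -19
k = -E/2 = -40/2 = -20
r^2 = h^2 + k^2 - F = 361 + 400 - 752 = 9
r = 3

Center (-19, -20), radius = 3


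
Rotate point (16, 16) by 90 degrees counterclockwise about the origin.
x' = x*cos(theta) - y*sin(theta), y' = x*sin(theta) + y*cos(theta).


cos(90) = 0, sin(90) = 1
x' = 16*0 - 16*1 = -16
y' = 16*1 + 16*0 = 16

(-16, 16)


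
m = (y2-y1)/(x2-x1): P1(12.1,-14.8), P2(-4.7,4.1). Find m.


dy = 4.1 + 14.8 = 18.9
dx = -4.7 - 12.1 = -16.8
m = 18.9/(-16.8) = -1.1250

m = -1.1250


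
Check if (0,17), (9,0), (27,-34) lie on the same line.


0*(0+ 34) + 9*(-34-17) + 27*(17-0)
= 0 - 459 + 459 = 0

Yes, collinear (determinant = 0)


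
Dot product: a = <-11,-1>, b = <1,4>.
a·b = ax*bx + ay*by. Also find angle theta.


a·b = -11*1 - 1*4 = -11 - 4 = -15
|a| = sqrt(121+1) = 11.0454
|b| = sqrt(1+16) = 4.1231
cos(theta) = -15/(sqrt(122)*sqrt(17)) = -15/sqrt(2074) = -0.329372
theta = arccos(-15/sqrt(2074)) = 109.2307 degrees

a·b = -15, theta = 109.2307 deg


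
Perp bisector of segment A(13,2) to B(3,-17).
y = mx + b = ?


Midpoint = (8, -7.5)
Slope of AB = dy/dx = -19/(-10) = 1.9000
Perp slope = -dx/dy = -10/19 = -0.5263
b = My - (perp slope)*Mx = -7.5 + (-10*8)/(-19) = -7.5 + 4.2105 = -3.2895

y = -0.5263x - 3.2895


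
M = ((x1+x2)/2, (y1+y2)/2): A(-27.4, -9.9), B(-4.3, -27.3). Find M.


Mx = (-27.4 - 4.3)/2 = -31.7/2 = -15.8500
My = (-9.9 - 27.3)/2 = -37.2/2 = -18.6000

(-15.8500, -18.6000)


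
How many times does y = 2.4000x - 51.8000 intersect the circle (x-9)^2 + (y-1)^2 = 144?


Substitute y = 2.4000x - 51.8000: (x-9)^2 + (2.4000x- 51.8000-1)^2 = 144
Expand to Ax^2 + Bx + C = 0, where b-k = -52.8
A = 1+m^2 = 6.76
B = 2(m(b-k) - h) = 2(2.4000*(-52.8) - 9) = -271.44
C = h^2 + (b-k)^2 - r^2 = 81 + 2787.84 - 144 = 2724.84
disc = B^2-4AC = 73679.6736 - 73679.6736 = 0
disc = 0

1 intersection point (tangent)


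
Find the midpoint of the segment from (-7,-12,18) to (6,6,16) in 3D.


Mx = (-7+6)/2 = -0.5000
My = (-12+6)/2 = -3.0000
Mz = (18+16)/2 = 17.0000

M = (-0.5000, -3.0000, 17.0000)


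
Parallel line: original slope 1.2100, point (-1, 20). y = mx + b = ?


Parallel lines have equal slopes.
m2 = 1.2100
b2 = 20 - 1.2100*(-1) = 21.2100

y = 1.2100x + 21.2100


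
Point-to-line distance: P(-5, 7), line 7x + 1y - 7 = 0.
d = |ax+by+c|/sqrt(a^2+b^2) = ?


|7*(-5) + 1*7 - 7| = |-35| = 35
sqrt(49 + 1) = sqrt(50) = 7.0711
d = 35/sqrt(50) = 4.9497

4.9497


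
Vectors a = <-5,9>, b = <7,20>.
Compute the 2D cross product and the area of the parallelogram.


cross = -5*20 - 9*7 = -100 - 63 = -163
Parallelogram area = |-163| = 163

cross = -163, parallelogram area = 163


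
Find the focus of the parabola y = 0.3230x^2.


a = 0.3230
4a = 1.2920
focus = (0, 1/1.2920) = (0, 0.7740)

Focus = (0, 0.7740)


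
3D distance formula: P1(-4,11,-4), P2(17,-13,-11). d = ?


dx=21, dy=-24, dz=-7
d = sqrt(441+576+49) = sqrt(1066) = 32.6497

32.6497


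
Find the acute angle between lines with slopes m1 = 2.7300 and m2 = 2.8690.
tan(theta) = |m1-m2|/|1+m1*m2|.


m1-m2 = -0.139
1+m1*m2 = 8.83237
tan(theta) = |-0.139/8.83237| = 0.015738
theta = arctan(|-0.139/8.83237|) = 0.9016 degrees (acute angle)

0.9016 degrees


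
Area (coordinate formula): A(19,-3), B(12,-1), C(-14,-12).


19*(-1+ 12) = 209
12*(-12+ 3) = -108
-14*(-3+ 1) = 28
sum = 129
Area = |129|/2 = 64.5000

64.5000 sq units


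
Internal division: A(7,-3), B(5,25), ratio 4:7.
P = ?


Px = (4*5 + 7*7)/11 = 69/11 = 6.2727
Py = (4*25 + 7*(-3))/11 = 79/11 = 7.1818

P = (6.2727, 7.1818)


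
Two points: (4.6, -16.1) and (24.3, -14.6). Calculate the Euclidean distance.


dx = 24.3 - 4.6 = 19.7
dy = -14.6 + 16.1 = 1.5
d = sqrt(388.09 + 2.25) = sqrt(390.34) = 19.7570

19.7570


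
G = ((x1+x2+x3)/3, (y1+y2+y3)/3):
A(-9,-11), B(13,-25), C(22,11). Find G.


Gx = (-9+13+22)/3 = 26/3 = 8.6667
Gy = (-11- 25+11)/3 = -25/3 = -8.3333

G = (8.6667, -8.3333)


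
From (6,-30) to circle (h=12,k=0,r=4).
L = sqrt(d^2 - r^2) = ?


d = sqrt((6-12)^2 + (-30-0)^2) = sqrt(36+900) = 30.5941
L = sqrt(936.0000 - 16) = sqrt(920.0000) = 30.3315

30.3315


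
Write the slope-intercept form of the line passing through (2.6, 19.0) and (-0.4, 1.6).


m = (-17.4)/(-3.0) = 5.8000
b = y1 - m*x1 = 19.0 - (-17.4*2.6)/(-3.0) = 19.0 - 15.0800 = 3.9200

y = 5.8000x + 3.9200


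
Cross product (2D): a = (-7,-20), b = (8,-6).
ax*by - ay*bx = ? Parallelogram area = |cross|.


cross = -7*(-6) + 20*8 = 42 + 160 = 202
Parallelogram area = |202| = 202

cross = 202, parallelogram area = 202


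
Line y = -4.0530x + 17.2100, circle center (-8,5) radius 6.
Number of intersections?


Substitute y = -4.0530x + 17.2100: (x+ 8)^2 + (-4.0530x+17.2100-5)^2 = 36
Expand to Ax^2 + Bx + C = 0, where b-k = 12.21
A = 1+m^2 = 17.426809
B = 2(m(b-k) - h) = 2(-4.0530*12.21 + 8) = -82.97426
C = h^2 + (b-k)^2 - r^2 = 64 + 149.0841 - 36 = 177.0841
disc = B^2-4AC = 6884.7278 - 12344.0432 = -5459.3154
disc < 0

0 intersection points


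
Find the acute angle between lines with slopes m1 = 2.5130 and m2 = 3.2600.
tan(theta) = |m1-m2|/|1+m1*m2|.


m1-m2 = -0.747
1+m1*m2 = 9.19238
tan(theta) = |-0.747/9.19238| = 0.081263
theta = arctan(|-0.747/9.19238|) = 4.6458 degrees (acute angle)

4.6458 degrees


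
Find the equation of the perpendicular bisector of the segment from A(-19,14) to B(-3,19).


Midpoint = (-11, 16.5)
Slope of AB = dy/dx = 5/16 = 0.3125
Perp slope = -dx/dy = -16/5 = -3.2000
b = My - (perp slope)*Mx = 16.5 + (16*(-11))/5 = 16.5 - 35.2000 = -18.7000

y = -3.2000x - 18.7000


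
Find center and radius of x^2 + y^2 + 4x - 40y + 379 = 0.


h = -D/2 = -4/2 = -2
k = -E/2 = 40/2 = 20
r^2 = h^2 + k^2 - F = 4 + 400 - 379 = 25
r = 5

Center (-2, 20), radius = 5


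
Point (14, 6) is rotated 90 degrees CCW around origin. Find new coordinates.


cos(90) = 0, sin(90) = 1
x' = 14*0 - 6*1 = -6
y' = 14*1 + 6*0 = 14

(-6, 14)


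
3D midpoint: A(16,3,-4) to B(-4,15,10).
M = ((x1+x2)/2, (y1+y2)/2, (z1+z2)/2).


Mx = (16- 4)/2 = 6.0000
My = (3+15)/2 = 9.0000
Mz = (-4+10)/2 = 3.0000

M = (6.0000, 9.0000, 3.0000)


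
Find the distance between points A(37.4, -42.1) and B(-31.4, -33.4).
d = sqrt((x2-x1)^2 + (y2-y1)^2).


dx = -31.4 - 37.4 = -68.8
dy = -33.4 + 42.1 = 8.7
d = sqrt(4733.44 + 75.69) = sqrt(4809.13) = 69.3479

69.3479


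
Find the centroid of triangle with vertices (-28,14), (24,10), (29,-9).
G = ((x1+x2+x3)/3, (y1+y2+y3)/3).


Gx = (-28+24+29)/3 = 25/3 = 8.3333
Gy = (14+10- 9)/3 = 15/3 = 5.0000

G = (8.3333, 5.0000)


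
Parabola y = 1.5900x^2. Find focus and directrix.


a = 1.5900
1/(4a) = 0.1572
Focus = (0, 0.1572)
Directrix: y = -0.1572

Focus = (0, 0.1572), Directrix: y = -0.1572


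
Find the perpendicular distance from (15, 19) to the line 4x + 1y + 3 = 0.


|4*15 + 1*19 + 3| = |82| = 82
sqrt(16 + 1) = sqrt(17) = 4.1231
d = 82/sqrt(17) = 19.8879

19.8879


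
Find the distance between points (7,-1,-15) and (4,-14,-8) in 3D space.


dx=-3, dy=-13, dz=7
d = sqrt(9+169+49) = sqrt(227) = 15.0665

15.0665


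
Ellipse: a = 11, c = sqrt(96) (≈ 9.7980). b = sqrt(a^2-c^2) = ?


b^2 = 11^2 - (sqrt(96))^2 = 121 - 96 = 25
b = sqrt(25) = 5

b = 5


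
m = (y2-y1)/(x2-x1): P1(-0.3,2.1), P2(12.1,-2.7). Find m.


dy = -2.7 - 2.1 = -4.8
dx = 12.1 + 0.3 = 12.4
m = -4.8/12.4 = -0.3871

m = -0.3871


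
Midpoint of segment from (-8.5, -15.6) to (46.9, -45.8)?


Mx = (-8.5 + 46.9)/2 = 38.4/2 = 19.2000
My = (-15.6 - 45.8)/2 = -61.4/2 = -30.7000

(19.2000, -30.7000)


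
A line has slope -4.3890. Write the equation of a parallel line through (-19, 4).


Parallel lines have equal slopes.
m2 = -4.3890
b2 = 4 + 4.3890*(-19) = -79.3910

y = -4.3890x - 79.3910


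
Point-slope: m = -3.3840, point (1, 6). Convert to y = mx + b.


y - 6 = -3.3840(x - 1)
y = -3.3840x + 6 + 3.3840*1
y = -3.3840x + 9.3840

y = -3.3840x + 9.3840


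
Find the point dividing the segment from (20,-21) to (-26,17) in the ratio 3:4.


Px = (3*(-26) + 4*20)/7 = 2/7 = 0.2857
Py = (3*17 + 4*(-21))/7 = -33/7 = -4.7143

P = (0.2857, -4.7143)


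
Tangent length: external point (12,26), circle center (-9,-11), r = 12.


d = sqrt((12+ 9)^2 + (26+ 11)^2) = sqrt(441+1369) = 42.5441
L = sqrt(1810.0000 - 144) = sqrt(1666.0000) = 40.8167

40.8167


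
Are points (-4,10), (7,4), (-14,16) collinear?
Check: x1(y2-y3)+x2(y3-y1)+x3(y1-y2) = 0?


-4*(4-16) + 7*(16-10) - 14*(10-4)
= 48 + 42 - 84 = 6

No, not collinear (determinant = 6)


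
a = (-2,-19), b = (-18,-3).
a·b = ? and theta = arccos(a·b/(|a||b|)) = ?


a·b = -2*(-18) - 19*(-3) = 36 + 57 = 93
|a| = sqrt(4+361) = 19.1050
|b| = sqrt(324+9) = 18.2483
cos(theta) = 93/(sqrt(365)*sqrt(333)) = 93/sqrt(121545) = 0.266756
theta = arccos(93/sqrt(121545)) = 74.5287 degrees

a·b = 93, theta = 74.5287 deg


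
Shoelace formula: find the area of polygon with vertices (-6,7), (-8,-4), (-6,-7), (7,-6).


sum(xi*y_{i+1}) = -6*(-4) - 8*(-7) - 6*(-6) + 7*7 = 165
sum(yi*x_{i+1}) = 7*(-8) - 4*(-6) - 7*7 - 6*(-6) = -45
Area = |165 + 45|/2 = 210/2 = 105.0000

105.0000 sq units


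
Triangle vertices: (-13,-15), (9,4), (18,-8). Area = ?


-13*(4+ 8) = -156
9*(-8+ 15) = 63
18*(-15-4) = -342
sum = -435
Area = |-435|/2 = 217.5000

217.5000 sq units


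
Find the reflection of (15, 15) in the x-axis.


Reflection rule for x-axis: (x, -y)
(15, 15) -> (15, -15)

(15, -15)


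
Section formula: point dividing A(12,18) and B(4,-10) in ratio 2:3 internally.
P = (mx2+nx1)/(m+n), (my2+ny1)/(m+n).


Px = (2*4 + 3*12)/5 = 44/5 = 8.8000
Py = (2*(-10) + 3*18)/5 = 34/5 = 6.8000

P = (8.8000, 6.8000)


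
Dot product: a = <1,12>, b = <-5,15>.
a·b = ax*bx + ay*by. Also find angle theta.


a·b = 1*(-5) + 12*15 = -5 + 180 = 175
|a| = sqrt(1+144) = 12.0416
|b| = sqrt(25+225) = 15.8114
cos(theta) = 175/(sqrt(145)*sqrt(250)) = 175/sqrt(36250) = 0.919145
theta = arccos(175/sqrt(36250)) = 23.1986 degrees

a·b = 175, theta = 23.1986 deg


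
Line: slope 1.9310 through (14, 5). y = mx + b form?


y - 5 = 1.9310(x - 14)
y = 1.9310x + 5 - 1.9310*14
y = 1.9310x - 22.0340

y = 1.9310x - 22.0340


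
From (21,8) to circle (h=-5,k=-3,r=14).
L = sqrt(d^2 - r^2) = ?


d = sqrt((21+ 5)^2 + (8+ 3)^2) = sqrt(676+121) = 28.2312
L = sqrt(797.0000 - 196) = sqrt(601.0000) = 24.5153

24.5153


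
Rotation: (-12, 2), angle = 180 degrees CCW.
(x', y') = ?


cos(180) = -1, sin(180) = 0
x' = -12*(-1) - 2*0 = 12
y' = -12*0 + 2*(-1) = -2

(12, -2)


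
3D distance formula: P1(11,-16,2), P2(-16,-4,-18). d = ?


dx=-27, dy=12, dz=-20
d = sqrt(729+144+400) = sqrt(1273) = 35.6791

35.6791


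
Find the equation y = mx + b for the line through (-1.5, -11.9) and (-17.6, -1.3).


m = (10.6)/(-16.1) = -0.6584
b = y1 - m*x1 = -11.9 - (10.6*(-1.5))/(-16.1) = -11.9 - 0.9876 = -12.8876

y = -0.6584x - 12.8876


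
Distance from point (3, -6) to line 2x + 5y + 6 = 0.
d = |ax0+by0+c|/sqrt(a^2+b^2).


|2*3 + 5*(-6) + 6| = |-18| = 18
sqrt(4 + 25) = sqrt(29) = 5.3852
d = 18/sqrt(29) = 3.3425

3.3425


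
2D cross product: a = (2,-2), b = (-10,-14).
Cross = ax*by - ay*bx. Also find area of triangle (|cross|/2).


cross = 2*(-14) + 2*(-10) = -28 - 20 = -48
Triangle area = |-48|/2 = 48/2 = 24.0000

cross = -48, triangle area = 24.0000


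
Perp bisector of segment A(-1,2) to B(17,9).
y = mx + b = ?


Midpoint = (8, 5.5)
Slope of AB = dy/dx = 7/18 = 0.3889
Perp slope = -dx/dy = -18/7 = -2.5714
b = My - (perp slope)*Mx = 5.5 + (18*8)/7 = 5.5 + 20.5714 = 26.0714

y = -2.5714x + 26.0714


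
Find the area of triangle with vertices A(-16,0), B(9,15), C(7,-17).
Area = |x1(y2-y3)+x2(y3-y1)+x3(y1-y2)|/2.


-16*(15+ 17) = -512
9*(-17-0) = -153
7*(0-15) = -105
sum = -770
Area = |-770|/2 = 385.0000

385.0000 sq units


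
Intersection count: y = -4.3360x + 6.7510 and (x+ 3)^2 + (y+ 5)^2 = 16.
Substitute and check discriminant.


Substitute y = -4.3360x + 6.7510: (x+ 3)^2 + (-4.3360x+6.7510+ 5)^2 = 16
Expand to Ax^2 + Bx + C = 0, where b-k = 11.751
A = 1+m^2 = 19.800896
B = 2(m(b-k) - h) = 2(-4.3360*11.751 + 3) = -95.904672
C = h^2 + (b-k)^2 - r^2 = 9 + 138.086001 - 16 = 131.086001
disc = B^2-4AC = 9197.7061 - 10382.4811 = -1184.7750
disc < 0

0 intersection points


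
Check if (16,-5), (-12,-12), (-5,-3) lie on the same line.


16*(-12+ 3) - 12*(-3+ 5) - 5*(-5+ 12)
= -144 - 24 - 35 = -203

No, not collinear (determinant = -203)


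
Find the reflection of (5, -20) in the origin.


Reflection rule for origin: (-x, -y)
(5, -20) -> (-5, 20)

(-5, 20)


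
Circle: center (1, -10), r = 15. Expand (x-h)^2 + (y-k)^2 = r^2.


(x-1)^2 + (y+ 10)^2 = 15^2
D = -2h = -2, E = -2k = 20
F = h^2+k^2-r^2 = 1+100-225 = -124

x^2 + y^2 - 2x + 20y - 124 = 0


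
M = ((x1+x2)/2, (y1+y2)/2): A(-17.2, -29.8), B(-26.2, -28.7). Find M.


Mx = (-17.2 - 26.2)/2 = -43.4/2 = -21.7000
My = (-29.8 - 28.7)/2 = -58.5/2 = -29.2500

(-21.7000, -29.2500)


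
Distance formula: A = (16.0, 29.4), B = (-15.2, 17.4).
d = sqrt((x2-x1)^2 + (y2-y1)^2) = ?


dx = -15.2 - 16.0 = -31.2
dy = 17.4 - 29.4 = -12.0
d = sqrt(973.44 + 144.0) = sqrt(1117.44) = 33.4281

33.4281


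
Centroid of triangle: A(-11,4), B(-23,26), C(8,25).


Gx = (-11- 23+8)/3 = -26/3 = -8.6667
Gy = (4+26+25)/3 = 55/3 = 18.3333

G = (-8.6667, 18.3333)


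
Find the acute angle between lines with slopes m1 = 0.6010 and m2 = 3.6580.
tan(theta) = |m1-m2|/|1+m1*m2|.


m1-m2 = -3.057
1+m1*m2 = 3.198458
tan(theta) = |-3.057/3.198458| = 0.955773
theta = arctan(|-3.057/3.198458|) = 43.7046 degrees (acute angle)

43.7046 degrees


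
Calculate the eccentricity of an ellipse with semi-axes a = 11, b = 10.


c = sqrt(121-100) = sqrt(21) = 4.5826
e = c/a = sqrt(21)/11 = 0.4166

e = 0.4166


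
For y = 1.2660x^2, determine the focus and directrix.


a = 1.2660
1/(4a) = 0.1975
Focus = (0, 0.1975)
Directrix: y = -0.1975

Focus = (0, 0.1975), Directrix: y = -0.1975


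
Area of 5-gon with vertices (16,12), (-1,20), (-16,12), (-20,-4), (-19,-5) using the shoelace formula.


sum(xi*y_{i+1}) = 16*20 - 1*12 - 16*(-4) - 20*(-5) - 19*12 = 244
sum(yi*x_{i+1}) = 12*(-1) + 20*(-16) + 12*(-20) - 4*(-19) - 5*16 = -576
Area = |244 + 576|/2 = 820/2 = 410.0000

410.0000 sq units


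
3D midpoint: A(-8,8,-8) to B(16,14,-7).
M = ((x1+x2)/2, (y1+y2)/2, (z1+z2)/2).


Mx = (-8+16)/2 = 4.0000
My = (8+14)/2 = 11.0000
Mz = (-8- 7)/2 = -7.5000

M = (4.0000, 11.0000, -7.5000)


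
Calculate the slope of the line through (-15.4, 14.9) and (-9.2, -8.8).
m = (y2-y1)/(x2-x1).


dy = -8.8 - 14.9 = -23.7
dx = -9.2 + 15.4 = 6.2
m = -23.7/6.2 = -3.8226

m = -3.8226


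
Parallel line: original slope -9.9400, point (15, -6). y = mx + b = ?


Parallel lines have equal slopes.
m2 = -9.9400
b2 = -6 + 9.9400*15 = 143.1000

y = -9.9400x + 143.1000


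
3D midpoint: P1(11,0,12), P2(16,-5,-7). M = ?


Mx = (11+16)/2 = 13.5000
My = (0- 5)/2 = -2.5000
Mz = (12- 7)/2 = 2.5000

M = (13.5000, -2.5000, 2.5000)


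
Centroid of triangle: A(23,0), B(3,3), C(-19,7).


Gx = (23+3- 19)/3 = 7/3 = 2.3333
Gy = (0+3+7)/3 = 10/3 = 3.3333

G = (2.3333, 3.3333)


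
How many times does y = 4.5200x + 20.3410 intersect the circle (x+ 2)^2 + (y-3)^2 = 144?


Substitute y = 4.5200x + 20.3410: (x+ 2)^2 + (4.5200x+20.3410-3)^2 = 144
Expand to Ax^2 + Bx + C = 0, where b-k = 17.341
A = 1+m^2 = 21.4304
B = 2(m(b-k) - h) = 2(4.5200*17.341 + 2) = 160.76264
C = h^2 + (b-k)^2 - r^2 = 4 + 300.710281 - 144 = 160.710281
disc = B^2-4AC = 25844.6264 - 13776.3424 = 12068.2840
disc > 0

2 intersection points


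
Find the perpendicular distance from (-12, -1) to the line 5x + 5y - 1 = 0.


|5*(-12) + 5*(-1) - 1| = |-66| = 66
sqrt(25 + 25) = sqrt(50) = 7.0711
d = 66/sqrt(50) = 9.3338

9.3338


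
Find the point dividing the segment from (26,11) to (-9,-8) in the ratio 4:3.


Px = (4*(-9) + 3*26)/7 = 42/7 = 6.0000
Py = (4*(-8) + 3*11)/7 = 1/7 = 0.1429

P = (6.0000, 0.1429)


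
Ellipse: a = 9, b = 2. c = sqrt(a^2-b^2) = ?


c^2 = 9^2 - 2^2 = 81 - 4 = 77
c = sqrt(77) = 8.7750

c = 8.7750


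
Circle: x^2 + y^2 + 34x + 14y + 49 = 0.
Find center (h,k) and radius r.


h = -D/2 = -34/2 = -17
k = -E/2 = -14/2 = -7
r^2 = h^2 + k^2 - F = 289 + 49 - 49 = 289
r = 17

Center (-17, -7), radius = 17


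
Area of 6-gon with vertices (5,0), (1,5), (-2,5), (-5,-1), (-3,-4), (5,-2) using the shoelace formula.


sum(xi*y_{i+1}) = 5*5 + 1*5 - 2*(-1) - 5*(-4) - 3*(-2) + 5*0 = 58
sum(yi*x_{i+1}) = 0*1 + 5*(-2) + 5*(-5) - 1*(-3) - 4*5 - 2*5 = -62
Area = |58 + 62|/2 = 120/2 = 60.0000

60.0000 sq units


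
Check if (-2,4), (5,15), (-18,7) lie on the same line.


-2*(15-7) + 5*(7-4) - 18*(4-15)
= -16 + 15 + 198 = 197

No, not collinear (determinant = 197)


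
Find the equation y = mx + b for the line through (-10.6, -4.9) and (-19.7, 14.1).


m = (19.0)/(-9.1) = -2.0879
b = y1 - m*x1 = -4.9 - (19.0*(-10.6))/(-9.1) = -4.9 - 22.1319 = -27.0319

y = -2.0879x - 27.0319


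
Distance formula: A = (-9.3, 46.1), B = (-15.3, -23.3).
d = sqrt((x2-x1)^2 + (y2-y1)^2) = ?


dx = -15.3 + 9.3 = -6.0
dy = -23.3 - 46.1 = -69.4
d = sqrt(36.0 + 4816.36) = sqrt(4852.36) = 69.6589

69.6589


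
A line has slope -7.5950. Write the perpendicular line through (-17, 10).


Perpendicular slope = -1/m1 = -1/(-7.5950) = 0.1317
b2 = y0 - m2*x0 = 10 - 17/(-7.5950) = 10 + 2.2383 = 12.2383

y = 0.1317x + 12.2383


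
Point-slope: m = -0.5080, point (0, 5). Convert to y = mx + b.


y - 5 = -0.5080(x - 0)
y = -0.5080x + 5 + 0.5080*0
y = -0.5080x + 5.0000

y = -0.5080x + 5.0000


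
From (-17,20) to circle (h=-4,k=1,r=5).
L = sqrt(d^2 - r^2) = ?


d = sqrt((-17+ 4)^2 + (20-1)^2) = sqrt(169+361) = 23.0217
L = sqrt(530.0000 - 25) = sqrt(505.0000) = 22.4722

22.4722


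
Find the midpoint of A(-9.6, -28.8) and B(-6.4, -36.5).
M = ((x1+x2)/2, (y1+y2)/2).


Mx = (-9.6 - 6.4)/2 = -16.0/2 = -8.0000
My = (-28.8 - 36.5)/2 = -65.3/2 = -32.6500

(-8.0000, -32.6500)


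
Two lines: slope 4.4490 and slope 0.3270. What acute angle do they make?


m1-m2 = 4.122
1+m1*m2 = 2.454823
tan(theta) = |4.122/2.454823| = 1.679143
theta = arctan(|4.122/2.454823|) = 59.2244 degrees (acute angle)

59.2244 degrees


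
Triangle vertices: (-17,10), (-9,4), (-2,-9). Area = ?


-17*(4+ 9) = -221
-9*(-9-10) = 171
-2*(10-4) = -12
sum = -62
Area = |-62|/2 = 31.0000

31.0000 sq units


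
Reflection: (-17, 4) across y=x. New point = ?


Reflection rule for y=x: (y, x)
(-17, 4) -> (4, -17)

(4, -17)


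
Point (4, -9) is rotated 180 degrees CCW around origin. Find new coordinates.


cos(180) = -1, sin(180) = 0
x' = 4*(-1) + 9*0 = -4
y' = 4*0 - 9*(-1) = 9

(-4, 9)


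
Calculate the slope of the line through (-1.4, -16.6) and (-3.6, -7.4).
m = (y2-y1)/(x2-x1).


dy = -7.4 + 16.6 = 9.2
dx = -3.6 + 1.4 = -2.2
m = 9.2/(-2.2) = -4.1818

m = -4.1818


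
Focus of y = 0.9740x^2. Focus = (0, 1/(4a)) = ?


a = 0.9740
4a = 3.8960
focus = (0, 1/3.8960) = (0, 0.2567)

Focus = (0, 0.2567)


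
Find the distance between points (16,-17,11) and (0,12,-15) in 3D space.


dx=-16, dy=29, dz=-26
d = sqrt(256+841+676) = sqrt(1773) = 42.1070

42.1070


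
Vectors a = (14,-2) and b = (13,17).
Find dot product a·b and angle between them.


a·b = 14*13 - 2*17 = 182 - 34 = 148
|a| = sqrt(196+4) = 14.1421
|b| = sqrt(169+289) = 21.4009
cos(theta) = 148/(sqrt(200)*sqrt(458)) = 148/sqrt(91600) = 0.489006
theta = arccos(148/sqrt(91600)) = 60.7247 degrees

a·b = 148, theta = 60.7247 deg


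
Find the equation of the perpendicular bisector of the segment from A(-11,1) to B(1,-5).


Midpoint = (-5, -2)
Slope of AB = dy/dx = -6/12 = -0.5000
Perp slope = -dx/dy = 12/6 = 2.0000
b = My - (perp slope)*Mx = -2 + (12*(-5))/(-6) = -2 + 10.0000 = 8.0000

y = 2.0000x + 8.0000


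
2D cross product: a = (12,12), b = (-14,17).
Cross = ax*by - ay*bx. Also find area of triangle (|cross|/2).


cross = 12*17 - 12*(-14) = 204 + 168 = 372
Triangle area = |372|/2 = 372/2 = 186.0000

cross = 372, triangle area = 186.0000


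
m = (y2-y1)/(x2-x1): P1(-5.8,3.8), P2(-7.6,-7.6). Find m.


dy = -7.6 - 3.8 = -11.4
dx = -7.6 + 5.8 = -1.8
m = -11.4/(-1.8) = 6.3333

m = 6.3333


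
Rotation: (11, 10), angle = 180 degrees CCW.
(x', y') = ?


cos(180) = -1, sin(180) = 0
x' = 11*(-1) - 10*0 = -11
y' = 11*0 + 10*(-1) = -10

(-11, -10)


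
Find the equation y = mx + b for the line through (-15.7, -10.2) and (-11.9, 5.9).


m = (16.1)/(3.8) = 4.2368
b = y1 - m*x1 = -10.2 - (16.1*(-15.7))/(3.8) = -10.2 + 66.5184 = 56.3184

y = 4.2368x + 56.3184


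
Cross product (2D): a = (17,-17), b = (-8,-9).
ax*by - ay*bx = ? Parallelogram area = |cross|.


cross = 17*(-9) + 17*(-8) = -153 - 136 = -289
Parallelogram area = |-289| = 289

cross = -289, parallelogram area = 289


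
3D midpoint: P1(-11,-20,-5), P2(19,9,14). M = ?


Mx = (-11+19)/2 = 4.0000
My = (-20+9)/2 = -5.5000
Mz = (-5+14)/2 = 4.5000

M = (4.0000, -5.5000, 4.5000)


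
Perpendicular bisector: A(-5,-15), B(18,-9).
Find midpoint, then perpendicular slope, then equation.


Midpoint = (6.5, -12)
Slope of AB = dy/dx = 6/23 = 0.2609
Perp slope = -dx/dy = -23/6 = -3.8333
b = My - (perp slope)*Mx = -12 + (23*6.5)/6 = -12 + 24.9167 = 12.9167

y = -3.8333x + 12.9167


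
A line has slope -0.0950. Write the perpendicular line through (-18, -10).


Perpendicular slope = -1/m1 = -1/(-0.0950) = 10.5263
b2 = y0 - m2*x0 = -10 - 18/(-0.0950) = -10 + 189.4737 = 179.4737

y = 10.5263x + 179.4737


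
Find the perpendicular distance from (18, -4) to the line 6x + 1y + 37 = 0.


|6*18 + 1*(-4) + 37| = |141| = 141
sqrt(36 + 1) = sqrt(37) = 6.0828
d = 141/sqrt(37) = 23.1803

23.1803


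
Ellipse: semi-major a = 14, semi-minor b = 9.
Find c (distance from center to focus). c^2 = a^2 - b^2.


c^2 = 14^2 - 9^2 = 196 - 81 = 115
c = sqrt(115) = 10.7238

c = 10.7238


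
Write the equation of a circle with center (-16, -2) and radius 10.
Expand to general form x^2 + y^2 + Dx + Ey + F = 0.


(x+ 16)^2 + (y+ 2)^2 = 10^2
D = -2h = 32, E = -2k = 4
F = h^2+k^2-r^2 = 256+4-100 = 160

x^2 + y^2 + 32x + 4y + 160 = 0


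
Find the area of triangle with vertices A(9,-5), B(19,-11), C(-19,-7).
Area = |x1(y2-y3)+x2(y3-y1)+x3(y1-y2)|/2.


9*(-11+ 7) = -36
19*(-7+ 5) = -38
-19*(-5+ 11) = -114
sum = -188
Area = |-188|/2 = 94.0000

94.0000 sq units


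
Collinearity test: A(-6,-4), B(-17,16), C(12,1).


-6*(16-1) - 17*(1+ 4) + 12*(-4-16)
= -90 - 85 - 240 = -415

No, not collinear (determinant = -415)


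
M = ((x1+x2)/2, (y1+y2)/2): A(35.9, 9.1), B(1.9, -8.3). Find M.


Mx = (35.9 + 1.9)/2 = 37.8/2 = 18.9000
My = (9.1 - 8.3)/2 = 0.8/2 = 0.4000

(18.9000, 0.4000)


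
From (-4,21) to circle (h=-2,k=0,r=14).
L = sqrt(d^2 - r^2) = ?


d = sqrt((-4+ 2)^2 + (21-0)^2) = sqrt(4+441) = 21.0950
L = sqrt(445.0000 - 196) = sqrt(249.0000) = 15.7797

15.7797


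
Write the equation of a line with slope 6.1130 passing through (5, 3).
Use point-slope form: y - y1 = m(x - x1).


y - 3 = 6.1130(x - 5)
y = 6.1130x + 3 - 6.1130*5
y = 6.1130x - 27.5650

y = 6.1130x - 27.5650


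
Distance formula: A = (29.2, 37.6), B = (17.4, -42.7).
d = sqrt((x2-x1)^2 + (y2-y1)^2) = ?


dx = 17.4 - 29.2 = -11.8
dy = -42.7 - 37.6 = -80.3
d = sqrt(139.24 + 6448.09) = sqrt(6587.33) = 81.1624

81.1624


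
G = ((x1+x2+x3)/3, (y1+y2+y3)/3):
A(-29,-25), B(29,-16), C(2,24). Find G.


Gx = (-29+29+2)/3 = 2/3 = 0.6667
Gy = (-25- 16+24)/3 = -17/3 = -5.6667

G = (0.6667, -5.6667)


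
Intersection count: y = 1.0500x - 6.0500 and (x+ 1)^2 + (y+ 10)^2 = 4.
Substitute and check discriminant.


Substitute y = 1.0500x - 6.0500: (x+ 1)^2 + (1.0500x- 6.0500+ 10)^2 = 4
Expand to Ax^2 + Bx + C = 0, where b-k = 3.95
A = 1+m^2 = 2.1025
B = 2(m(b-k) - h) = 2(1.0500*3.95 + 1) = 10.295
C = h^2 + (b-k)^2 - r^2 = 1 + 15.6025 - 4 = 12.6025
disc = B^2-4AC = 105.9870 - 105.9870 = 0
disc = 0

1 intersection point (tangent)


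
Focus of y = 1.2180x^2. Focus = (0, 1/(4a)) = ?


a = 1.2180
4a = 4.8720
focus = (0, 1/4.8720) = (0, 0.2053)

Focus = (0, 0.2053)


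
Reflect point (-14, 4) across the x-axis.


Reflection rule for x-axis: (x, -y)
(-14, 4) -> (-14, -4)

(-14, -4)


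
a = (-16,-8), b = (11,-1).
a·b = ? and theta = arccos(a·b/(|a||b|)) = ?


a·b = -16*11 - 8*(-1) = -176 + 8 = -168
|a| = sqrt(256+64) = 17.8885
|b| = sqrt(121+1) = 11.0454
cos(theta) = -168/(sqrt(320)*sqrt(122)) = -168/sqrt(39040) = -0.850265
theta = arccos(-168/sqrt(39040)) = 148.2405 degrees

a·b = -168, theta = 148.2405 deg


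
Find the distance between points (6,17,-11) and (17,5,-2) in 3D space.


dx=11, dy=-12, dz=9
d = sqrt(121+144+81) = sqrt(346) = 18.6011

18.6011
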